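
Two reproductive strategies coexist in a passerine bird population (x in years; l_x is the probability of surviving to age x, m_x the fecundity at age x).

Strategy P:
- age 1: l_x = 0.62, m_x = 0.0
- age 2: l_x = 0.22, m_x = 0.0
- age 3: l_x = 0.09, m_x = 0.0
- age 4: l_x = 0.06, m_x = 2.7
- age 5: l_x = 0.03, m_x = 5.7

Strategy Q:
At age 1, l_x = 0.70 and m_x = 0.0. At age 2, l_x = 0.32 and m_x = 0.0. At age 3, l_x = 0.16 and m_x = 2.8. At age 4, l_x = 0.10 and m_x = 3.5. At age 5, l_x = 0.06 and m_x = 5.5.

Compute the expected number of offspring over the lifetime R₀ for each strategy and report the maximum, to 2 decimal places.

1.13

Strategy P: R₀ = 0.62×0.0 + 0.22×0.0 + 0.09×0.0 + 0.06×2.7 + 0.03×5.7 = 0.3330
Strategy Q: R₀ = 0.70×0.0 + 0.32×0.0 + 0.16×2.8 + 0.10×3.5 + 0.06×5.5 = 1.1280
Highest R₀: strategy Q with 1.1280.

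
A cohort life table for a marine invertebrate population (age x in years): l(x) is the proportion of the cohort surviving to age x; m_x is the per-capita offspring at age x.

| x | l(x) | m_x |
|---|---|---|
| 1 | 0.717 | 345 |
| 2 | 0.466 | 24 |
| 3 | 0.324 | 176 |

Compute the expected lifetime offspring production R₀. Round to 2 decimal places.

315.57

R₀ = Σ l(x) m_x:
  age 1: 0.717 × 345 = 247.3650
  age 2: 0.466 × 24 = 11.1840
  age 3: 0.324 × 176 = 57.0240
R₀ = 247.3650 + 11.1840 + 57.0240 = 315.5730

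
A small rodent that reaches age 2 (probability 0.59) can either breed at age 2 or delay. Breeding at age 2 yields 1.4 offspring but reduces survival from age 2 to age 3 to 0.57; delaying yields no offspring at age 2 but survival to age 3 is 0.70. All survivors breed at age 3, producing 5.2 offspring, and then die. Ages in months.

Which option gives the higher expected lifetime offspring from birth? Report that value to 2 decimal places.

2.57

breed at age 2: R₀ = 0.59 × (1.4 + 0.57 × 5.2) = 0.59 × 4.3640 = 2.5748
delay to age 3: R₀ = 0.59 × (0.70 × 5.2) = 0.59 × 3.6400 = 2.1476
Higher: breed at age 2 (2.5748).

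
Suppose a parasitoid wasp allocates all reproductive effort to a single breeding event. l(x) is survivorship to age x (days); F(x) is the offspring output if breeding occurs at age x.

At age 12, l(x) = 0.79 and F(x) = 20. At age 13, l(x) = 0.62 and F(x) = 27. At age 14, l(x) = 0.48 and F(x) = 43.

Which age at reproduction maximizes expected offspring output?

14

Expected offspring if breeding at age x = l(x) × F(x):
  age 12: 0.79 × 20 = 15.800
  age 13: 0.62 × 27 = 16.740
  age 14: 0.48 × 43 = 20.640
Maximum at age 14 (20.640).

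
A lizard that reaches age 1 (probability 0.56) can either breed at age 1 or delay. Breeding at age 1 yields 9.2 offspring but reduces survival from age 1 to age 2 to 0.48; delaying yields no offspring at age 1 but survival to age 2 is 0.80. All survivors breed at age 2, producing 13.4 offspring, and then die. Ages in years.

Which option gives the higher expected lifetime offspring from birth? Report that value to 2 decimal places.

8.75

breed at age 1: R₀ = 0.56 × (9.2 + 0.48 × 13.4) = 0.56 × 15.6320 = 8.7539
delay to age 2: R₀ = 0.56 × (0.80 × 13.4) = 0.56 × 10.7200 = 6.0032
Higher: breed at age 1 (8.7539).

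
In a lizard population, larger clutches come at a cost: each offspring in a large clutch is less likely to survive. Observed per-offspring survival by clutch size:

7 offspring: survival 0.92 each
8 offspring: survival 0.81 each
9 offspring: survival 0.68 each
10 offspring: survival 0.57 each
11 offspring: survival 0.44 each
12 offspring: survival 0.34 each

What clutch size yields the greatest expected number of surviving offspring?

Expected surviving offspring = c × s(c):
  c=7: 7 × 0.92 = 6.440
  c=8: 8 × 0.81 = 6.480
  c=9: 9 × 0.68 = 6.120
  c=10: 10 × 0.57 = 5.700
  c=11: 11 × 0.44 = 4.840
  c=12: 12 × 0.34 = 4.080
Maximum at c = 8 (6.480 surviving offspring).

8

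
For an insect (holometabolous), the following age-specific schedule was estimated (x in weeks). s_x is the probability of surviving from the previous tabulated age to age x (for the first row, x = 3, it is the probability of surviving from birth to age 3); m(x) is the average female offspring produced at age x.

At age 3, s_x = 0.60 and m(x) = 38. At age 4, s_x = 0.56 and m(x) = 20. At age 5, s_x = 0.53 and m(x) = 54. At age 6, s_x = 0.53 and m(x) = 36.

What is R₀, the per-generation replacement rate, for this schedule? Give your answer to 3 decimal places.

Survivorship from birth: l_x = s_3·s_4·…·s_x.
  l_3 = 0.60000
  l_4 = 0.33600
  l_5 = 0.17808
  l_6 = 0.09438
R₀ = Σ l_x m(x):
  age 3: 0.60000 × 38 = 22.8000
  age 4: 0.33600 × 20 = 6.7200
  age 5: 0.17808 × 54 = 9.6163
  age 6: 0.09438 × 36 = 3.3977
R₀ = 22.8000 + 6.7200 + 9.6163 + 3.3977 = 42.5340

42.534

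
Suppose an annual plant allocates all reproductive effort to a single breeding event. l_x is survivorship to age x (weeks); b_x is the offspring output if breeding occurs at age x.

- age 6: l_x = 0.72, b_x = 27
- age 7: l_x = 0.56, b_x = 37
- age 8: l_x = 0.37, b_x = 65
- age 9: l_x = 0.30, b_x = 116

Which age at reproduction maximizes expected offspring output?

9

Expected offspring if breeding at age x = l_x × b_x:
  age 6: 0.72 × 27 = 19.440
  age 7: 0.56 × 37 = 20.720
  age 8: 0.37 × 65 = 24.050
  age 9: 0.30 × 116 = 34.800
Maximum at age 9 (34.800).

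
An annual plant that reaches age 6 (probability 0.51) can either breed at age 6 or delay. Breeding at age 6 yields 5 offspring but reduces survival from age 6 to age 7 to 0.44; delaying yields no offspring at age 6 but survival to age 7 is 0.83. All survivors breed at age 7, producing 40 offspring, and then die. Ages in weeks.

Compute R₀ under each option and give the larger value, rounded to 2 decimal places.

16.93

breed at age 6: R₀ = 0.51 × (5 + 0.44 × 40) = 0.51 × 22.6000 = 11.5260
delay to age 7: R₀ = 0.51 × (0.83 × 40) = 0.51 × 33.2000 = 16.9320
Higher: delay to age 7 (16.9320).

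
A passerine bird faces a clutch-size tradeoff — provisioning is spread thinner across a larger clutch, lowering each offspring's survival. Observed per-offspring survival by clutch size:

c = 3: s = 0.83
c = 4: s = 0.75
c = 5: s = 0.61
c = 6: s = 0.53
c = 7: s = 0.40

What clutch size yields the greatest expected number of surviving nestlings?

Expected surviving nestlings = c × s(c):
  c=3: 3 × 0.83 = 2.490
  c=4: 4 × 0.75 = 3.000
  c=5: 5 × 0.61 = 3.050
  c=6: 6 × 0.53 = 3.180
  c=7: 7 × 0.40 = 2.800
Maximum at c = 6 (3.180 surviving nestlings).

6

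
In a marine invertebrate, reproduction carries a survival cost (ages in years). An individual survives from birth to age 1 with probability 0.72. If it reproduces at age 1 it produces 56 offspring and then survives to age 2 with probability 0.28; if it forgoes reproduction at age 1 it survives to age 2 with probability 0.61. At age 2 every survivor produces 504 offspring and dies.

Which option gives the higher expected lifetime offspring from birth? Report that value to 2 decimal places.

breed at age 1: R₀ = 0.72 × (56 + 0.28 × 504) = 0.72 × 197.1200 = 141.9264
delay to age 2: R₀ = 0.72 × (0.61 × 504) = 0.72 × 307.4400 = 221.3568
Higher: delay to age 2 (221.3568).

221.36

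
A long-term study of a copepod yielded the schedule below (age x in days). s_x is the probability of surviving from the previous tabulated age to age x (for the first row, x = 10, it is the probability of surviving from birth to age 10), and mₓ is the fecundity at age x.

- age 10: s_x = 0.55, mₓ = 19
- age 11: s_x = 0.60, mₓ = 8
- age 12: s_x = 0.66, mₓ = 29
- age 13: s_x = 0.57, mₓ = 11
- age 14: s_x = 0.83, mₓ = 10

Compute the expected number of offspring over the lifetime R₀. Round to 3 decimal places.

21.802

Survivorship from birth: l_x = s_10·s_11·…·s_x.
  l_10 = 0.55000
  l_11 = 0.33000
  l_12 = 0.21780
  l_13 = 0.12415
  l_14 = 0.10304
R₀ = Σ l_x mₓ:
  age 10: 0.55000 × 19 = 10.4500
  age 11: 0.33000 × 8 = 2.6400
  age 12: 0.21780 × 29 = 6.3162
  age 13: 0.12415 × 11 = 1.3657
  age 14: 0.10304 × 10 = 1.0304
R₀ = 10.4500 + 2.6400 + 6.3162 + 1.3657 + 1.0304 = 21.8023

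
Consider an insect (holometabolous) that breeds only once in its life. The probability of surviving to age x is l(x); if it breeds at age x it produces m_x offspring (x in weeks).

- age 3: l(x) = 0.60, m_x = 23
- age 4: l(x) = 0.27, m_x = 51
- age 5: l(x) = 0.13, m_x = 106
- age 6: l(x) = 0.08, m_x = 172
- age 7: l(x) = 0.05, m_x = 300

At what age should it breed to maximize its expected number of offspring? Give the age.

Expected offspring if breeding at age x = l(x) × m_x:
  age 3: 0.60 × 23 = 13.800
  age 4: 0.27 × 51 = 13.770
  age 5: 0.13 × 106 = 13.780
  age 6: 0.08 × 172 = 13.760
  age 7: 0.05 × 300 = 15.000
Maximum at age 7 (15.000).

7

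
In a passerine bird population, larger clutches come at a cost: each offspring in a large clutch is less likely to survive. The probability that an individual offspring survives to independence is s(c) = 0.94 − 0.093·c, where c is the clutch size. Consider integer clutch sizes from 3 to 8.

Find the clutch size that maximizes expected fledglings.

5

Expected fledglings = c × s(c):
  c=3: 3 × 0.661 = 1.983
  c=4: 4 × 0.568 = 2.272
  c=5: 5 × 0.475 = 2.375
  c=6: 6 × 0.382 = 2.292
  c=7: 7 × 0.289 = 2.023
  c=8: 8 × 0.196 = 1.568
Maximum at c = 5 (2.375 fledglings).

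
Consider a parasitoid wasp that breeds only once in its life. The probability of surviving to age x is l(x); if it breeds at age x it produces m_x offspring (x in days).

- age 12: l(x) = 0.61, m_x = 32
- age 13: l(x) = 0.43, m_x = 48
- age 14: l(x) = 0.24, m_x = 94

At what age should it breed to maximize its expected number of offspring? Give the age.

Expected offspring if breeding at age x = l(x) × m_x:
  age 12: 0.61 × 32 = 19.520
  age 13: 0.43 × 48 = 20.640
  age 14: 0.24 × 94 = 22.560
Maximum at age 14 (22.560).

14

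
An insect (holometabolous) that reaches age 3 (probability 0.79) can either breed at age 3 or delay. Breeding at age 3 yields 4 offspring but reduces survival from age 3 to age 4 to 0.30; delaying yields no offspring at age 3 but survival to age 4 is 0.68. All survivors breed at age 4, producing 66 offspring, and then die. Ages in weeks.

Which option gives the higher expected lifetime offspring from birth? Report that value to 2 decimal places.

breed at age 3: R₀ = 0.79 × (4 + 0.30 × 66) = 0.79 × 23.8000 = 18.8020
delay to age 4: R₀ = 0.79 × (0.68 × 66) = 0.79 × 44.8800 = 35.4552
Higher: delay to age 4 (35.4552).

35.46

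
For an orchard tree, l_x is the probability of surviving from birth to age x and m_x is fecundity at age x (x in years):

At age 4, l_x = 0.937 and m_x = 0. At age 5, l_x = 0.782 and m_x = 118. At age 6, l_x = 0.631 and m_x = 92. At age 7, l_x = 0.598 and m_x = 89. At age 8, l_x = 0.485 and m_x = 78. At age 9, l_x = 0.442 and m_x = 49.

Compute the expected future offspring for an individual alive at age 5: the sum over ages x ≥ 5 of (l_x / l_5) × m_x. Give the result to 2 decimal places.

336.37

l_5 = 0.782. Conditional survival from age 5 to x is l_x / l_5.
  x=5: (0.782/0.782) × 118 = 118.0000
  x=6: (0.631/0.782) × 92 = 74.2353
  x=7: (0.598/0.782) × 89 = 68.0588
  x=8: (0.485/0.782) × 78 = 48.3760
  x=9: (0.442/0.782) × 49 = 27.6957
Sum = 118.0000 + 74.2353 + 68.0588 + 48.3760 + 27.6957 = 336.3657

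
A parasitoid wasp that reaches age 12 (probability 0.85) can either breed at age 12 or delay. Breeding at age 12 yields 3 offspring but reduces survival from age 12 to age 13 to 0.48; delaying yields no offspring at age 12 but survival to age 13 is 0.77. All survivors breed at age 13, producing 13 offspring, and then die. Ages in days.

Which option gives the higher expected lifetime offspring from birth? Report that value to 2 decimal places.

breed at age 12: R₀ = 0.85 × (3 + 0.48 × 13) = 0.85 × 9.2400 = 7.8540
delay to age 13: R₀ = 0.85 × (0.77 × 13) = 0.85 × 10.0100 = 8.5085
Higher: delay to age 13 (8.5085).

8.51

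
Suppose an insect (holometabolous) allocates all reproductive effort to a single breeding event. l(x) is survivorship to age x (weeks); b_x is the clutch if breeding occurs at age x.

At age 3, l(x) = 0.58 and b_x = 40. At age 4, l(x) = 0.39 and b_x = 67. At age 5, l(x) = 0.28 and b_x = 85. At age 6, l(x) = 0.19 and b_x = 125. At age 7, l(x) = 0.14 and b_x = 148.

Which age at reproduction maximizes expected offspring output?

Expected offspring if breeding at age x = l(x) × b_x:
  age 3: 0.58 × 40 = 23.200
  age 4: 0.39 × 67 = 26.130
  age 5: 0.28 × 85 = 23.800
  age 6: 0.19 × 125 = 23.750
  age 7: 0.14 × 148 = 20.720
Maximum at age 4 (26.130).

4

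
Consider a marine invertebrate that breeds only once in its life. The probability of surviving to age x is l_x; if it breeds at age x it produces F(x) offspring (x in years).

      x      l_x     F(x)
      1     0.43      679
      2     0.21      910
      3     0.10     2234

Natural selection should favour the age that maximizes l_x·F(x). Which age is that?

1

Expected offspring if breeding at age x = l_x × F(x):
  age 1: 0.43 × 679 = 291.970
  age 2: 0.21 × 910 = 191.100
  age 3: 0.10 × 2234 = 223.400
Maximum at age 1 (291.970).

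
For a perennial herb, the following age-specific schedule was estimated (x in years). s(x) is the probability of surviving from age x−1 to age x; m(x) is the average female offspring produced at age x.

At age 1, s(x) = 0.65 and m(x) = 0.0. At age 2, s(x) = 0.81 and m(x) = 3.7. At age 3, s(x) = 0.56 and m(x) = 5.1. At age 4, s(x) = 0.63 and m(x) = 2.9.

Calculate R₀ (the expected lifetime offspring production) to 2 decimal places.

3.99

Survivorship from birth: l_x = s_1·s_2·…·s_x.
  l_1 = 0.65000
  l_2 = 0.52650
  l_3 = 0.29484
  l_4 = 0.18575
R₀ = Σ l_x m(x):
  age 1: 0.65000 × 0.0 = 0.0000
  age 2: 0.52650 × 3.7 = 1.9481
  age 3: 0.29484 × 5.1 = 1.5037
  age 4: 0.18575 × 2.9 = 0.5387
R₀ = 0.0000 + 1.9481 + 1.5037 + 0.5387 = 3.9904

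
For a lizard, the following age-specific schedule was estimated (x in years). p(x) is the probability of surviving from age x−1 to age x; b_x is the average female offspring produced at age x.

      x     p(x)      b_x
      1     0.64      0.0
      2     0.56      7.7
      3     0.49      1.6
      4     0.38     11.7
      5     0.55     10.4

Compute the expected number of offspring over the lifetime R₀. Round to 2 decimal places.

Survivorship from birth: l_x = p_1·p_2·…·p_x.
  l_1 = 0.64000
  l_2 = 0.35840
  l_3 = 0.17562
  l_4 = 0.06673
  l_5 = 0.03670
R₀ = Σ l_x b_x:
  age 1: 0.64000 × 0.0 = 0.0000
  age 2: 0.35840 × 7.7 = 2.7597
  age 3: 0.17562 × 1.6 = 0.2810
  age 4: 0.06673 × 11.7 = 0.7807
  age 5: 0.03670 × 10.4 = 0.3817
R₀ = 0.0000 + 2.7597 + 0.2810 + 0.7807 + 0.3817 = 4.2031

4.20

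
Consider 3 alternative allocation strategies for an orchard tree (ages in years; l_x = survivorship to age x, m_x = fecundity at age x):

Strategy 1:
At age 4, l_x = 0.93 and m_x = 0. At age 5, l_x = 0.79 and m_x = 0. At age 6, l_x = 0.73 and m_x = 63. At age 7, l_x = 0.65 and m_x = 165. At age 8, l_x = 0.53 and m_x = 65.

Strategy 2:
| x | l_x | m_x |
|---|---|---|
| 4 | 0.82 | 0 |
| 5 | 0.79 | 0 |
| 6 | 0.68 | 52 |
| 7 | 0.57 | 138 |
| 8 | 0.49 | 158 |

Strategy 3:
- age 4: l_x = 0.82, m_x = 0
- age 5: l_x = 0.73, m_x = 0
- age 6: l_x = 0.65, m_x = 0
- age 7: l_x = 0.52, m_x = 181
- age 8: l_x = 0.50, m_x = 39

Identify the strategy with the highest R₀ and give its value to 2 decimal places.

Strategy 1: R₀ = 0.93×0 + 0.79×0 + 0.73×63 + 0.65×165 + 0.53×65 = 187.6900
Strategy 2: R₀ = 0.82×0 + 0.79×0 + 0.68×52 + 0.57×138 + 0.49×158 = 191.4400
Strategy 3: R₀ = 0.82×0 + 0.73×0 + 0.65×0 + 0.52×181 + 0.50×39 = 113.6200
Highest R₀: strategy 2 with 191.4400.

191.44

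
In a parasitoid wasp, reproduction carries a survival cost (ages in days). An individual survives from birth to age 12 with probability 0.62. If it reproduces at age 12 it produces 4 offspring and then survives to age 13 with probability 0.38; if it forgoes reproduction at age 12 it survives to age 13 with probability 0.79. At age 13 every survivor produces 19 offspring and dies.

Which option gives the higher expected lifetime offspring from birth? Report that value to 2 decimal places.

breed at age 12: R₀ = 0.62 × (4 + 0.38 × 19) = 0.62 × 11.2200 = 6.9564
delay to age 13: R₀ = 0.62 × (0.79 × 19) = 0.62 × 15.0100 = 9.3062
Higher: delay to age 13 (9.3062).

9.31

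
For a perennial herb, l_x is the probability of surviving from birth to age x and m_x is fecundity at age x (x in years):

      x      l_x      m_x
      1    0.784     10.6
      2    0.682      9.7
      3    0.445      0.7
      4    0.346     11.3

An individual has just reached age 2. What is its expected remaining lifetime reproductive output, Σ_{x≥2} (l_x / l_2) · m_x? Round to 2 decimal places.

l_2 = 0.682. Conditional survival from age 2 to x is l_x / l_2.
  x=2: (0.682/0.682) × 9.7 = 9.7000
  x=3: (0.445/0.682) × 0.7 = 0.4567
  x=4: (0.346/0.682) × 11.3 = 5.7328
Sum = 9.7000 + 0.4567 + 5.7328 = 15.8896

15.89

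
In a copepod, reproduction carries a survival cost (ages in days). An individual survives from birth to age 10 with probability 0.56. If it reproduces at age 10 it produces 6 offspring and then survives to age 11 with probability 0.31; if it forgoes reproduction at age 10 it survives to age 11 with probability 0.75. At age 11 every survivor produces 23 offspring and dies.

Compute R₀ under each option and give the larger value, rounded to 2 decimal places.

9.66

breed at age 10: R₀ = 0.56 × (6 + 0.31 × 23) = 0.56 × 13.1300 = 7.3528
delay to age 11: R₀ = 0.56 × (0.75 × 23) = 0.56 × 17.2500 = 9.6600
Higher: delay to age 11 (9.6600).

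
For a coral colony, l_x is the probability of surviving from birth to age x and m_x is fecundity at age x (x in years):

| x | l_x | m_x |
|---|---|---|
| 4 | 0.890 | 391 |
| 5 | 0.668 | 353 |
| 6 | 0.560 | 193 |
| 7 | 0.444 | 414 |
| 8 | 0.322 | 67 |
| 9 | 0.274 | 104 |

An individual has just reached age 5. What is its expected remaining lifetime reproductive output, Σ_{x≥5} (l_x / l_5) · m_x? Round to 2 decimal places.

l_5 = 0.668. Conditional survival from age 5 to x is l_x / l_5.
  x=5: (0.668/0.668) × 353 = 353.0000
  x=6: (0.560/0.668) × 193 = 161.7964
  x=7: (0.444/0.668) × 414 = 275.1737
  x=8: (0.322/0.668) × 67 = 32.2964
  x=9: (0.274/0.668) × 104 = 42.6587
Sum = 353.0000 + 161.7964 + 275.1737 + 32.2964 + 42.6587 = 864.9251

864.93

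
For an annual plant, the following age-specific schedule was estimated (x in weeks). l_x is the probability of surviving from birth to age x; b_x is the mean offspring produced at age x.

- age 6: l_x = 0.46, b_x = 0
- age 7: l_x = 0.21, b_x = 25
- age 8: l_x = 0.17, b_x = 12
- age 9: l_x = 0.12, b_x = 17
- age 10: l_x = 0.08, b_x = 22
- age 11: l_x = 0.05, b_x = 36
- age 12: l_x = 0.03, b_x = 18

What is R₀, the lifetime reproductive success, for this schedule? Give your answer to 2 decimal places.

R₀ = Σ l_x b_x:
  age 6: 0.46 × 0 = 0.0000
  age 7: 0.21 × 25 = 5.2500
  age 8: 0.17 × 12 = 2.0400
  age 9: 0.12 × 17 = 2.0400
  age 10: 0.08 × 22 = 1.7600
  age 11: 0.05 × 36 = 1.8000
  age 12: 0.03 × 18 = 0.5400
R₀ = 0.0000 + 5.2500 + 2.0400 + 2.0400 + 1.7600 + 1.8000 + 0.5400 = 13.4300

13.43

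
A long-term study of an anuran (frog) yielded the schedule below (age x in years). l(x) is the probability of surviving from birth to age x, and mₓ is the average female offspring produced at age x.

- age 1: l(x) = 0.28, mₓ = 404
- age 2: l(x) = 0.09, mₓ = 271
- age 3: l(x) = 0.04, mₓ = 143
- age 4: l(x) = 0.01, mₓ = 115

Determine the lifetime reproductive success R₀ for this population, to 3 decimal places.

144.380

R₀ = Σ l(x) mₓ:
  age 1: 0.28 × 404 = 113.1200
  age 2: 0.09 × 271 = 24.3900
  age 3: 0.04 × 143 = 5.7200
  age 4: 0.01 × 115 = 1.1500
R₀ = 113.1200 + 24.3900 + 5.7200 + 1.1500 = 144.3800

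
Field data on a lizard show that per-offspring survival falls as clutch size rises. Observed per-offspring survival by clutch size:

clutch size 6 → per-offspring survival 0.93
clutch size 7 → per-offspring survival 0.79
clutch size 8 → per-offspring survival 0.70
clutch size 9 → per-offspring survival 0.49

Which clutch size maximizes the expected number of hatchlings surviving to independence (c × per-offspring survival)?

Expected hatchlings surviving to independence = c × s(c):
  c=6: 6 × 0.93 = 5.580
  c=7: 7 × 0.79 = 5.530
  c=8: 8 × 0.70 = 5.600
  c=9: 9 × 0.49 = 4.410
Maximum at c = 8 (5.600 hatchlings surviving to independence).

8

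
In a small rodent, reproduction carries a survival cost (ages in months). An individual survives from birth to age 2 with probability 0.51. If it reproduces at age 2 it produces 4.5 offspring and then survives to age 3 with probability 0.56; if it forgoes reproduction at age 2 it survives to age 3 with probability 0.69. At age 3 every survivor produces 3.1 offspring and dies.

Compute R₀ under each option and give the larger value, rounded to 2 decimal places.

breed at age 2: R₀ = 0.51 × (4.5 + 0.56 × 3.1) = 0.51 × 6.2360 = 3.1804
delay to age 3: R₀ = 0.51 × (0.69 × 3.1) = 0.51 × 2.1390 = 1.0909
Higher: breed at age 2 (3.1804).

3.18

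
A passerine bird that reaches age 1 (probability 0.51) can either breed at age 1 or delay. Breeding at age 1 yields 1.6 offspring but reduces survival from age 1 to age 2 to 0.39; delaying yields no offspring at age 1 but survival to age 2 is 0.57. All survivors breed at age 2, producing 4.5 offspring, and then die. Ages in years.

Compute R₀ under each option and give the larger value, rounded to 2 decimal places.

breed at age 1: R₀ = 0.51 × (1.6 + 0.39 × 4.5) = 0.51 × 3.3550 = 1.7111
delay to age 2: R₀ = 0.51 × (0.57 × 4.5) = 0.51 × 2.5650 = 1.3081
Higher: breed at age 1 (1.7111).

1.71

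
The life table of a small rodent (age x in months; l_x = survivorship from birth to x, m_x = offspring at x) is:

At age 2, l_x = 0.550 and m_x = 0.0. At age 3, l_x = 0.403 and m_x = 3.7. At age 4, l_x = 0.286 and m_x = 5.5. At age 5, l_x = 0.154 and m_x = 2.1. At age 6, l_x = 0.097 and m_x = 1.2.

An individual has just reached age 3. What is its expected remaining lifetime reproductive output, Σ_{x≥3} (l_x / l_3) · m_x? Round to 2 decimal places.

8.69

l_3 = 0.403. Conditional survival from age 3 to x is l_x / l_3.
  x=3: (0.403/0.403) × 3.7 = 3.7000
  x=4: (0.286/0.403) × 5.5 = 3.9032
  x=5: (0.154/0.403) × 2.1 = 0.8025
  x=6: (0.097/0.403) × 1.2 = 0.2888
Sum = 3.7000 + 3.9032 + 0.8025 + 0.2888 = 8.6945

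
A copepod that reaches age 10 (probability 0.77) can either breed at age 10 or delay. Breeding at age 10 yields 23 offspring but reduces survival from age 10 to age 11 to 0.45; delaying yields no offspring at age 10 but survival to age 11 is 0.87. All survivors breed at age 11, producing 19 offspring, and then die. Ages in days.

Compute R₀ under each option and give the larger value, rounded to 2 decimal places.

breed at age 10: R₀ = 0.77 × (23 + 0.45 × 19) = 0.77 × 31.5500 = 24.2935
delay to age 11: R₀ = 0.77 × (0.87 × 19) = 0.77 × 16.5300 = 12.7281
Higher: breed at age 10 (24.2935).

24.29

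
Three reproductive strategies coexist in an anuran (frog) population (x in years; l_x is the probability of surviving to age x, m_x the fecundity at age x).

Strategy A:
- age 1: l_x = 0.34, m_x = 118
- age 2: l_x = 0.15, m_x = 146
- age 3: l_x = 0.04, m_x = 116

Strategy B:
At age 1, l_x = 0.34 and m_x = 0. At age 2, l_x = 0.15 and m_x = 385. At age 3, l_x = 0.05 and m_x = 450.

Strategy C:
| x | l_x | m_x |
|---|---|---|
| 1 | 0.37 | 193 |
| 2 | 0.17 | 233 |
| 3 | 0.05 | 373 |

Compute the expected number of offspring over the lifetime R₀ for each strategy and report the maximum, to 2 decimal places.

129.67

Strategy A: R₀ = 0.34×118 + 0.15×146 + 0.04×116 = 66.6600
Strategy B: R₀ = 0.34×0 + 0.15×385 + 0.05×450 = 80.2500
Strategy C: R₀ = 0.37×193 + 0.17×233 + 0.05×373 = 129.6700
Highest R₀: strategy C with 129.6700.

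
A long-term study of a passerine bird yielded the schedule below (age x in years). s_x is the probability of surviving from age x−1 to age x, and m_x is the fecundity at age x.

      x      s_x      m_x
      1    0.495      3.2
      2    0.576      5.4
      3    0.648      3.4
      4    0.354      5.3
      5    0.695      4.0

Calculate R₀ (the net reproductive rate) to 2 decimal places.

Survivorship from birth: l_x = s_1·s_2·…·s_x.
  l_1 = 0.49500
  l_2 = 0.28512
  l_3 = 0.18476
  l_4 = 0.06540
  l_5 = 0.04546
R₀ = Σ l_x m_x:
  age 1: 0.49500 × 3.2 = 1.5840
  age 2: 0.28512 × 5.4 = 1.5396
  age 3: 0.18476 × 3.4 = 0.6282
  age 4: 0.06540 × 5.3 = 0.3466
  age 5: 0.04546 × 4.0 = 0.1818
R₀ = 1.5840 + 1.5396 + 0.6282 + 0.3466 + 0.1818 = 4.2803

4.28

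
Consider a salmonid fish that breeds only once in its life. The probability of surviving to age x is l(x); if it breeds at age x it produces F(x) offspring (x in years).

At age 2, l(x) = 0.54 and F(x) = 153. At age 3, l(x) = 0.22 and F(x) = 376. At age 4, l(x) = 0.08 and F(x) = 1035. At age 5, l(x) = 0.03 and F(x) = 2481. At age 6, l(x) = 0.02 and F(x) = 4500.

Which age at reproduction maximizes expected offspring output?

Expected offspring if breeding at age x = l(x) × F(x):
  age 2: 0.54 × 153 = 82.620
  age 3: 0.22 × 376 = 82.720
  age 4: 0.08 × 1035 = 82.800
  age 5: 0.03 × 2481 = 74.430
  age 6: 0.02 × 4500 = 90.000
Maximum at age 6 (90.000).

6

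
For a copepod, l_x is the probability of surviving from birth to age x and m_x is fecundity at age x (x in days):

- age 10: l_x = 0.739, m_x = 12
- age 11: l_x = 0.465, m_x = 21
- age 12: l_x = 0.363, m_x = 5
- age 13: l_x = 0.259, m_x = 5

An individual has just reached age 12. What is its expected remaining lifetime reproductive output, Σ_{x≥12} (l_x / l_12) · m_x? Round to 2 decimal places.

l_12 = 0.363. Conditional survival from age 12 to x is l_x / l_12.
  x=12: (0.363/0.363) × 5 = 5.0000
  x=13: (0.259/0.363) × 5 = 3.5675
Sum = 5.0000 + 3.5675 = 8.5675

8.57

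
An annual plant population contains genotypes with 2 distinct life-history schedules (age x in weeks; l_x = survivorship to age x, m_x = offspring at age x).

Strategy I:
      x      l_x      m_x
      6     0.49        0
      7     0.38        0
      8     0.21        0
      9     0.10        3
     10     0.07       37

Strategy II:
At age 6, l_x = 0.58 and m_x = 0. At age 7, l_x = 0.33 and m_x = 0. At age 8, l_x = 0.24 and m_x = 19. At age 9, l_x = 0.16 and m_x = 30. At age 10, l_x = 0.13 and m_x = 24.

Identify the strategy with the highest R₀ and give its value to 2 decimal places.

12.48

Strategy I: R₀ = 0.49×0 + 0.38×0 + 0.21×0 + 0.10×3 + 0.07×37 = 2.8900
Strategy II: R₀ = 0.58×0 + 0.33×0 + 0.24×19 + 0.16×30 + 0.13×24 = 12.4800
Highest R₀: strategy II with 12.4800.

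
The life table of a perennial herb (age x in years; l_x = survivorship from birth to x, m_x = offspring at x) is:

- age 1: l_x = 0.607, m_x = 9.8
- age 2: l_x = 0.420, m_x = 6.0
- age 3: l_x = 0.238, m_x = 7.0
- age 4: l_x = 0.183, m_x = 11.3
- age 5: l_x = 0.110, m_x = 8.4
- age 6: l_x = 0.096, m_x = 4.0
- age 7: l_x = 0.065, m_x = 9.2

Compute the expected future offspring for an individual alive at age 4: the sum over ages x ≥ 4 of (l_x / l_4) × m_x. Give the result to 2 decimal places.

21.72

l_4 = 0.183. Conditional survival from age 4 to x is l_x / l_4.
  x=4: (0.183/0.183) × 11.3 = 11.3000
  x=5: (0.110/0.183) × 8.4 = 5.0492
  x=6: (0.096/0.183) × 4.0 = 2.0984
  x=7: (0.065/0.183) × 9.2 = 3.2678
Sum = 11.3000 + 5.0492 + 2.0984 + 3.2678 = 21.7153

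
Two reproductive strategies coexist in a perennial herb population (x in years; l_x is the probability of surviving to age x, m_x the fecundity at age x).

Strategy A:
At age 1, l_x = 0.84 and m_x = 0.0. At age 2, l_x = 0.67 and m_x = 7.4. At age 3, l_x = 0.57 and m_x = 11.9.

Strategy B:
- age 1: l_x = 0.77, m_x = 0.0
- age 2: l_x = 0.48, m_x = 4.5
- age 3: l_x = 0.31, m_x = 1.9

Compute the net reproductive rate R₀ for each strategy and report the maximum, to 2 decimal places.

11.74

Strategy A: R₀ = 0.84×0.0 + 0.67×7.4 + 0.57×11.9 = 11.7410
Strategy B: R₀ = 0.77×0.0 + 0.48×4.5 + 0.31×1.9 = 2.7490
Highest R₀: strategy A with 11.7410.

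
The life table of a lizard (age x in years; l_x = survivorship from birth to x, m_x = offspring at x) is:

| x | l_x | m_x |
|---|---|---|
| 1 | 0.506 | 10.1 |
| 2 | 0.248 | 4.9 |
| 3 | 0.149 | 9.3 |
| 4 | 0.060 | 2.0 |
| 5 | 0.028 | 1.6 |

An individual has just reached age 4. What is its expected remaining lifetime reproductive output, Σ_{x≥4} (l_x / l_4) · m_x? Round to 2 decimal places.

l_4 = 0.060. Conditional survival from age 4 to x is l_x / l_4.
  x=4: (0.060/0.060) × 2.0 = 2.0000
  x=5: (0.028/0.060) × 1.6 = 0.7467
Sum = 2.0000 + 0.7467 = 2.7467

2.75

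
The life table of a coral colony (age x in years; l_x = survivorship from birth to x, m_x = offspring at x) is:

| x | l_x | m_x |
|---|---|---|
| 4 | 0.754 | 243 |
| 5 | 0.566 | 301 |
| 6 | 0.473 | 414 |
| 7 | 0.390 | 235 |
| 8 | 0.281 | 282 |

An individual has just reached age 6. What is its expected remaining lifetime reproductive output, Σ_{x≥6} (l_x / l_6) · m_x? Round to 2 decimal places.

l_6 = 0.473. Conditional survival from age 6 to x is l_x / l_6.
  x=6: (0.473/0.473) × 414 = 414.0000
  x=7: (0.390/0.473) × 235 = 193.7632
  x=8: (0.281/0.473) × 282 = 167.5307
Sum = 414.0000 + 193.7632 + 167.5307 = 775.2939

775.29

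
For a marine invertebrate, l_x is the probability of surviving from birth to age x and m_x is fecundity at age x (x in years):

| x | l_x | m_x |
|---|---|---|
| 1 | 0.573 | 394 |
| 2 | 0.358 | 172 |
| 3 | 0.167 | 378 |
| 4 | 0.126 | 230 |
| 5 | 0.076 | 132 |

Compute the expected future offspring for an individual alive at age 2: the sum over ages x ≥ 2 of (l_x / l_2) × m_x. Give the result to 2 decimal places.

457.30

l_2 = 0.358. Conditional survival from age 2 to x is l_x / l_2.
  x=2: (0.358/0.358) × 172 = 172.0000
  x=3: (0.167/0.358) × 378 = 176.3296
  x=4: (0.126/0.358) × 230 = 80.9497
  x=5: (0.076/0.358) × 132 = 28.0223
Sum = 172.0000 + 176.3296 + 80.9497 + 28.0223 = 457.3017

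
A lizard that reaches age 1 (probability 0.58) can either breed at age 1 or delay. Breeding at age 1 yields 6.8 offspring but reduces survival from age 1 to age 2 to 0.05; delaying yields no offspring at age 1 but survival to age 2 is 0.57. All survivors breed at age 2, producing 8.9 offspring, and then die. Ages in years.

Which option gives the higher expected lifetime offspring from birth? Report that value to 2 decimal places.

breed at age 1: R₀ = 0.58 × (6.8 + 0.05 × 8.9) = 0.58 × 7.2450 = 4.2021
delay to age 2: R₀ = 0.58 × (0.57 × 8.9) = 0.58 × 5.0730 = 2.9423
Higher: breed at age 1 (4.2021).

4.20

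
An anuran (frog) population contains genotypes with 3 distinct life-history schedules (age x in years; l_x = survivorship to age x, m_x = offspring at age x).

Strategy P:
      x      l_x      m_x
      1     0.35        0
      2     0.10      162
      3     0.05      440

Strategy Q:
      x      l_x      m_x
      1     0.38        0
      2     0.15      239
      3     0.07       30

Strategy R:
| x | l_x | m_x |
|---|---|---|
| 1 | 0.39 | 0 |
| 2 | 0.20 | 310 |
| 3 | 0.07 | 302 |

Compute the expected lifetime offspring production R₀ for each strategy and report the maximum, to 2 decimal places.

Strategy P: R₀ = 0.35×0 + 0.10×162 + 0.05×440 = 38.2000
Strategy Q: R₀ = 0.38×0 + 0.15×239 + 0.07×30 = 37.9500
Strategy R: R₀ = 0.39×0 + 0.20×310 + 0.07×302 = 83.1400
Highest R₀: strategy R with 83.1400.

83.14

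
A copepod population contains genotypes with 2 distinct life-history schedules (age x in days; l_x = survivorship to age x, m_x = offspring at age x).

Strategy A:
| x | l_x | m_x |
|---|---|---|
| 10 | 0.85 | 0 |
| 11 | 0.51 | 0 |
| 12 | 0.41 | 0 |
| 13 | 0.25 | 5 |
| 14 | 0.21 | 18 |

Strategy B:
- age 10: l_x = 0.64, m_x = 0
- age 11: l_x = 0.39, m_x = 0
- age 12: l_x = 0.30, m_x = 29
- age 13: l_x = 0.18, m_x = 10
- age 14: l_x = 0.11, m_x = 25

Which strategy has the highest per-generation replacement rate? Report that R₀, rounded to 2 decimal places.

13.25

Strategy A: R₀ = 0.85×0 + 0.51×0 + 0.41×0 + 0.25×5 + 0.21×18 = 5.0300
Strategy B: R₀ = 0.64×0 + 0.39×0 + 0.30×29 + 0.18×10 + 0.11×25 = 13.2500
Highest R₀: strategy B with 13.2500.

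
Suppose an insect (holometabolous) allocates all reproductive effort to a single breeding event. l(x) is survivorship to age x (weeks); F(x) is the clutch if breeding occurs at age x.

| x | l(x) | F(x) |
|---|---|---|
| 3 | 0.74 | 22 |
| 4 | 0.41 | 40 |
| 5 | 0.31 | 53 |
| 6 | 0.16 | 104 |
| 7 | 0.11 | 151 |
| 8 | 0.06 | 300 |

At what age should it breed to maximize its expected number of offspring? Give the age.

Expected offspring if breeding at age x = l(x) × F(x):
  age 3: 0.74 × 22 = 16.280
  age 4: 0.41 × 40 = 16.400
  age 5: 0.31 × 53 = 16.430
  age 6: 0.16 × 104 = 16.640
  age 7: 0.11 × 151 = 16.610
  age 8: 0.06 × 300 = 18.000
Maximum at age 8 (18.000).

8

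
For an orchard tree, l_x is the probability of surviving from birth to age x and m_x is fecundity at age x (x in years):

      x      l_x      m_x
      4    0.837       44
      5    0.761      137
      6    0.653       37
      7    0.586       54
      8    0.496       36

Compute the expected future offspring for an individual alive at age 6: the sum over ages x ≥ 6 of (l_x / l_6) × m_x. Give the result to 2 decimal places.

l_6 = 0.653. Conditional survival from age 6 to x is l_x / l_6.
  x=6: (0.653/0.653) × 37 = 37.0000
  x=7: (0.586/0.653) × 54 = 48.4594
  x=8: (0.496/0.653) × 36 = 27.3446
Sum = 37.0000 + 48.4594 + 27.3446 = 112.8040

112.80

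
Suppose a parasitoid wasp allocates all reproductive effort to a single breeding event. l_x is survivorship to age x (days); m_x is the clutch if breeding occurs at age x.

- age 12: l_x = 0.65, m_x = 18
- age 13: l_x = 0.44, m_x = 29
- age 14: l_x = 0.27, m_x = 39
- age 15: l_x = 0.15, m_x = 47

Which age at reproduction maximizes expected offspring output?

13

Expected offspring if breeding at age x = l_x × m_x:
  age 12: 0.65 × 18 = 11.700
  age 13: 0.44 × 29 = 12.760
  age 14: 0.27 × 39 = 10.530
  age 15: 0.15 × 47 = 7.050
Maximum at age 13 (12.760).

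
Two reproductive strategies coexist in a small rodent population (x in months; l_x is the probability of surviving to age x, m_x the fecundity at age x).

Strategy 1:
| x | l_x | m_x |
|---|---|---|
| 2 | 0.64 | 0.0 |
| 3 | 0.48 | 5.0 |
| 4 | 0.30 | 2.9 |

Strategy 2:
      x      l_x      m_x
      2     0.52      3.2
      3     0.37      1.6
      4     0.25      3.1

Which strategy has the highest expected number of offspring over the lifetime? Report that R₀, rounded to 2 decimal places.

Strategy 1: R₀ = 0.64×0.0 + 0.48×5.0 + 0.30×2.9 = 3.2700
Strategy 2: R₀ = 0.52×3.2 + 0.37×1.6 + 0.25×3.1 = 3.0310
Highest R₀: strategy 1 with 3.2700.

3.27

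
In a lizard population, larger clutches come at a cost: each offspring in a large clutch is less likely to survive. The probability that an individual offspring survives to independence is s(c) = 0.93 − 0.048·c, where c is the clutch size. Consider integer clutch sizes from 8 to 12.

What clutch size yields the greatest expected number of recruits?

10

Expected recruits = c × s(c):
  c=8: 8 × 0.546 = 4.368
  c=9: 9 × 0.498 = 4.482
  c=10: 10 × 0.450 = 4.500
  c=11: 11 × 0.402 = 4.422
  c=12: 12 × 0.354 = 4.248
Maximum at c = 10 (4.500 recruits).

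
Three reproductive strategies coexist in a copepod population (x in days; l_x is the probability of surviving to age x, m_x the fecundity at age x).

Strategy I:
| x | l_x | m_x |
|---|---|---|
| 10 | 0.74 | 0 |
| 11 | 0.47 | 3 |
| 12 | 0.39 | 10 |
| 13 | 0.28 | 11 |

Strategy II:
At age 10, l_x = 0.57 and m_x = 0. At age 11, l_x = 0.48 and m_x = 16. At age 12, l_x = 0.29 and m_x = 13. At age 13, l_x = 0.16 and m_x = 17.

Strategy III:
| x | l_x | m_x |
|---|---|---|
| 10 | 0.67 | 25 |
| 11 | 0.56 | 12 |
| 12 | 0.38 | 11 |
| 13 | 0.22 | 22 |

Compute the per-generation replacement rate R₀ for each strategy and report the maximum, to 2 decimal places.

Strategy I: R₀ = 0.74×0 + 0.47×3 + 0.39×10 + 0.28×11 = 8.3900
Strategy II: R₀ = 0.57×0 + 0.48×16 + 0.29×13 + 0.16×17 = 14.1700
Strategy III: R₀ = 0.67×25 + 0.56×12 + 0.38×11 + 0.22×22 = 32.4900
Highest R₀: strategy III with 32.4900.

32.49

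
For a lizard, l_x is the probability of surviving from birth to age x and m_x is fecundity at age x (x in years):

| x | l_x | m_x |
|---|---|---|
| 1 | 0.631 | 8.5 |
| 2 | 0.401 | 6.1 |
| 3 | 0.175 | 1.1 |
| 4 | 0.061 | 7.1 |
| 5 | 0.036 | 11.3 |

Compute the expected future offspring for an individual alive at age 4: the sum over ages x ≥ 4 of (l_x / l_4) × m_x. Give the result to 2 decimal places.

13.77

l_4 = 0.061. Conditional survival from age 4 to x is l_x / l_4.
  x=4: (0.061/0.061) × 7.1 = 7.1000
  x=5: (0.036/0.061) × 11.3 = 6.6689
Sum = 7.1000 + 6.6689 = 13.7689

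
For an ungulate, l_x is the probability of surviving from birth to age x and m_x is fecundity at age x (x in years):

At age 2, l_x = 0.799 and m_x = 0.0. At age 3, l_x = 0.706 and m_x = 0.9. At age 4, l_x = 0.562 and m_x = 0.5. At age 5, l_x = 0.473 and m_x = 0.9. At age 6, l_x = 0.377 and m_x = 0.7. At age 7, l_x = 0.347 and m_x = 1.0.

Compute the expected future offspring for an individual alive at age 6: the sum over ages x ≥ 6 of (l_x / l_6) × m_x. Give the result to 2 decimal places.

l_6 = 0.377. Conditional survival from age 6 to x is l_x / l_6.
  x=6: (0.377/0.377) × 0.7 = 0.7000
  x=7: (0.347/0.377) × 1.0 = 0.9204
Sum = 0.7000 + 0.9204 = 1.6204

1.62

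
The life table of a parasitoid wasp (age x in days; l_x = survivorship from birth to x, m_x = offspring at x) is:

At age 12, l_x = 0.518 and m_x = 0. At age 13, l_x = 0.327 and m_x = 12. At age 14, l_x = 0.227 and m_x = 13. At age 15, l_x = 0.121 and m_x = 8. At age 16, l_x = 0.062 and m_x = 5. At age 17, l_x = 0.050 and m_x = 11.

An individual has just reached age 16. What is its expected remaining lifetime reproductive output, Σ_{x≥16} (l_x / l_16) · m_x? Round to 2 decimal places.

l_16 = 0.062. Conditional survival from age 16 to x is l_x / l_16.
  x=16: (0.062/0.062) × 5 = 5.0000
  x=17: (0.050/0.062) × 11 = 8.8710
Sum = 5.0000 + 8.8710 = 13.8710

13.87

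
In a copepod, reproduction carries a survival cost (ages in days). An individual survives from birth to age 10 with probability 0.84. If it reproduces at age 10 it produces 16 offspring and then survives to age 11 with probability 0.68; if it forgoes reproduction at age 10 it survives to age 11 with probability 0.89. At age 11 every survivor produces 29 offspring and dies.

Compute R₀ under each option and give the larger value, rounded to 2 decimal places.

breed at age 10: R₀ = 0.84 × (16 + 0.68 × 29) = 0.84 × 35.7200 = 30.0048
delay to age 11: R₀ = 0.84 × (0.89 × 29) = 0.84 × 25.8100 = 21.6804
Higher: breed at age 10 (30.0048).

30.00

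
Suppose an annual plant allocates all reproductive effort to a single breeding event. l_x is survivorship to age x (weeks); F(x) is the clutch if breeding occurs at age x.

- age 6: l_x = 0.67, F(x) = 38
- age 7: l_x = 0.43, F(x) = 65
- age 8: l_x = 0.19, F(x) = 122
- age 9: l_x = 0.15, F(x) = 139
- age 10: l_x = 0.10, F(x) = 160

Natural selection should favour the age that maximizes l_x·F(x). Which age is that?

Expected offspring if breeding at age x = l_x × F(x):
  age 6: 0.67 × 38 = 25.460
  age 7: 0.43 × 65 = 27.950
  age 8: 0.19 × 122 = 23.180
  age 9: 0.15 × 139 = 20.850
  age 10: 0.10 × 160 = 16.000
Maximum at age 7 (27.950).

7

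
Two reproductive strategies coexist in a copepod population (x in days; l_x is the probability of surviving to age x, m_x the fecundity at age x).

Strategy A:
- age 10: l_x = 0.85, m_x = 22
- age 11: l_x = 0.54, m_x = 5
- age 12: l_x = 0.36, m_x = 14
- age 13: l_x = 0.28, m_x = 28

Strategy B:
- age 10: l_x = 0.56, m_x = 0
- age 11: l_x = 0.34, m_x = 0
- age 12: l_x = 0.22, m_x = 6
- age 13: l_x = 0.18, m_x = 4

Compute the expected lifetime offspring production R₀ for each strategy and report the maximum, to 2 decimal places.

34.28

Strategy A: R₀ = 0.85×22 + 0.54×5 + 0.36×14 + 0.28×28 = 34.2800
Strategy B: R₀ = 0.56×0 + 0.34×0 + 0.22×6 + 0.18×4 = 2.0400
Highest R₀: strategy A with 34.2800.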